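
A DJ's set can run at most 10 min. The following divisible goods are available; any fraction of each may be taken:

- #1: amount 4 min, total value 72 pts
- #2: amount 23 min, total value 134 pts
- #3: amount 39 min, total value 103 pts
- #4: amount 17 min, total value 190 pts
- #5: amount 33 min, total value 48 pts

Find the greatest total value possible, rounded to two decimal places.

139.06

Take in order of value per unit:
- #1 (72/4 per unit): all 4 → value 72, running total 72.00
- #4 (190/17 per unit): 6 of 17 → value 6×190/17 = 67.0588, running total 139.06
Total 139.06.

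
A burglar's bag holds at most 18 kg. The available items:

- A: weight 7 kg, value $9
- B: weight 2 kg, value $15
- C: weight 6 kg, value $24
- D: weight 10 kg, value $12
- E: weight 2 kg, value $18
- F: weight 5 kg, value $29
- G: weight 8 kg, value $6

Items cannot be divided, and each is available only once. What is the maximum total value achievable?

$86

Check high-value combinations within 18 kg:
- B+C+E+F: weight 2+6+2+5=15, value 15+24+18+29=86
- C+E+F: weight 6+2+5=13, value 24+18+29=71
- A+B+E+F: weight 7+2+2+5=16, value 9+15+18+29=71
- B+C+F: weight 2+6+5=13, value 15+24+29=68
- B+E+F+G: weight 2+2+5+8=17, value 15+18+29+6=68
Best: $86.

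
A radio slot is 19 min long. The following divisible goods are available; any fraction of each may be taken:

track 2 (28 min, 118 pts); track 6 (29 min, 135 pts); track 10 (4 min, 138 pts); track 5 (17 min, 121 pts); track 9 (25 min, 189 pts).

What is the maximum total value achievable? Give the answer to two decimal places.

251.40

Take in order of value per unit:
- track 10 (138/4 per unit): all 4 → value 138, running total 138.00
- track 9 (189/25 per unit): 15 of 25 → value 15×189/25 = 113.4000, running total 251.40
Total 251.40.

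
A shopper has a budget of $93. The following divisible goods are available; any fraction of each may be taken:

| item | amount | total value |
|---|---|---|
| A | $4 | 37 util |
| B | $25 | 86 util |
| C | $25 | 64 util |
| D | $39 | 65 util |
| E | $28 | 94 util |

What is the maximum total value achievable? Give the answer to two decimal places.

299.33

Take in order of value per unit:
- A (37/4 per unit): all 4 → value 37, running total 37.00
- B (86/25 per unit): all 25 → value 86, running total 123.00
- E (94/28 per unit): all 28 → value 94, running total 217.00
- C (64/25 per unit): all 25 → value 64, running total 281.00
- D (65/39 per unit): 11 of 39 → value 11×65/39 = 18.3333, running total 299.33
Total 299.33.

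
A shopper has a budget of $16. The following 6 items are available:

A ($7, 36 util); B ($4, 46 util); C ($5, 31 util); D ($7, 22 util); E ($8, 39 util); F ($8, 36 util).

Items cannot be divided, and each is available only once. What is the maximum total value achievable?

113 util

Check high-value combinations within $16:
- A+B+C: cost 7+4+5=16, value 36+46+31=113
- B+C+D: cost 4+5+7=16, value 46+31+22=99
- B+E: cost 4+8=12, value 46+39=85
- A+B: cost 7+4=11, value 36+46=82
Best: 113 util.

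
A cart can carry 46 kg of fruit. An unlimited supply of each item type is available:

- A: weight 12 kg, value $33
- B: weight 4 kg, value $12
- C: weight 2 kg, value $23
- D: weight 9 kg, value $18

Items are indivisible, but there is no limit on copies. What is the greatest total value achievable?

Best value-per-unit is C at 23/2, and filling with it alone uses weight 23×2=46. No mix of the others beats 23×23 = 529.

$529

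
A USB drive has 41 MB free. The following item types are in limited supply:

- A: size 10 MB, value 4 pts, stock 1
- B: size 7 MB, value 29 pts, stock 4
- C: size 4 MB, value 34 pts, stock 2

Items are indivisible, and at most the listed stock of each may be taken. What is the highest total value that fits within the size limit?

Best selections within size 41 and stock limits:
- 4×B + 2×C: size 36, value 184
- 1×A + 3×B + 2×C: size 39, value 159
Best: 184 pts.

184 pts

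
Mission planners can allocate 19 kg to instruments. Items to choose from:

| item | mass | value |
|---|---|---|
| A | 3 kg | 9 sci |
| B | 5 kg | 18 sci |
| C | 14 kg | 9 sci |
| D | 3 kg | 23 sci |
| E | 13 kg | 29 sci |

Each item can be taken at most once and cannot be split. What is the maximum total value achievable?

61 sci

This is a 0/1 knapsack; check combinations near the capacity.
- A+D+E: mass 3+3+13=19, value 9+23+29=61
- D+E: mass 3+13=16, value 23+29=52
- A+B+D: mass 3+5+3=11, value 9+18+23=50
Best: 61 sci.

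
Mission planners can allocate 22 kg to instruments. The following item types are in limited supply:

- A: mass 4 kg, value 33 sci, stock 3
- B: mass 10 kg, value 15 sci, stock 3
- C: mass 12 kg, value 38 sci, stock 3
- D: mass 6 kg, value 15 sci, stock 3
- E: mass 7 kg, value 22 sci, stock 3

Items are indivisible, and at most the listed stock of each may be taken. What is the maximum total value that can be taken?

121 sci

Top feasible selections:
- 3×A + 1×E: mass 19, value 121
- 3×A + 1×D: mass 18, value 114
- 3×A + 1×B: mass 22, value 114
Best: 121 sci.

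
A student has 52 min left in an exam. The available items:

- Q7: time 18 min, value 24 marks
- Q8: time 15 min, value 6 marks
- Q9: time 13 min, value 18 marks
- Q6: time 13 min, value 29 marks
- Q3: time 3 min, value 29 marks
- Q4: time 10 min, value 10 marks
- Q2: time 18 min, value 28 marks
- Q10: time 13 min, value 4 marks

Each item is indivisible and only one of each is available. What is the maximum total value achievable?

110 marks

Check high-value combinations within 52 min:
- Q7+Q6+Q3+Q2: time 18+13+3+18=52, value 24+29+29+28=110
- Q9+Q6+Q3+Q2: time 13+13+3+18=47, value 18+29+29+28=104
- Q7+Q9+Q6+Q3: time 18+13+13+3=47, value 24+18+29+29=100
- Q7+Q9+Q3+Q2: time 18+13+3+18=52, value 24+18+29+28=99
- Q6+Q3+Q4+Q2: time 13+3+10+18=44, value 29+29+10+28=96
Best: 110 marks.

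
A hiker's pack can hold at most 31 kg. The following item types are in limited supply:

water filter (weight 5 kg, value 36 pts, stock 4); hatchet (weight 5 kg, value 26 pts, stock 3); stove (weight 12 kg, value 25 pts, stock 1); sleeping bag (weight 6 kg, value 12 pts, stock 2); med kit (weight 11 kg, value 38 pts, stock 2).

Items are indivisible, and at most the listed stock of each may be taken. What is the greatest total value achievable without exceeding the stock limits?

196 pts

Best selections within weight 31 and stock limits:
- 4×water filter + 2×hatchet: weight 30, value 196
- 3×water filter + 3×hatchet: weight 30, value 186
- 4×water filter + 1×med kit: weight 31, value 182
- 4×water filter + 1×hatchet + 1×sleeping bag: weight 31, value 182
Best: 196 pts.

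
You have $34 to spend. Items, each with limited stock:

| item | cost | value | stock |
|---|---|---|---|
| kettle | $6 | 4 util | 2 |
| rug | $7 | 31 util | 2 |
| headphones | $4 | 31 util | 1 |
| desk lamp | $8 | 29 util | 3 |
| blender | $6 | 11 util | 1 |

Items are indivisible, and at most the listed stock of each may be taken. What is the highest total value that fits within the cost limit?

Top feasible selections:
- 2×rug + 1×headphones + 2×desk lamp: cost 34, value 151
- 2×rug + 1×headphones + 1×desk lamp + 1×blender: cost 32, value 133
- 1×rug + 1×headphones + 2×desk lamp + 1×blender: cost 33, value 131
- 1×headphones + 3×desk lamp + 1×blender: cost 34, value 129
Best: 151 util.

151 util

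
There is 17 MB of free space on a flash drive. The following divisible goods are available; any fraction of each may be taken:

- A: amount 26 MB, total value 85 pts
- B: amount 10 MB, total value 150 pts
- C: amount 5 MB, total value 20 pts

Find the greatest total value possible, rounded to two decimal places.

Take in order of value per unit:
- B (150/10 per unit): all 10 → value 150, running total 150.00
- C (20/5 per unit): all 5 → value 20, running total 170.00
- A (85/26 per unit): 2 of 26 → value 2×85/26 = 6.5385, running total 176.54
Total 176.54.

176.54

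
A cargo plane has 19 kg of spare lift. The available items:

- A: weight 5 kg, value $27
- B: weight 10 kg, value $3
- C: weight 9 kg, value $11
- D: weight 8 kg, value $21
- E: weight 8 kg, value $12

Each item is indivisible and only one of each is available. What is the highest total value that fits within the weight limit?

Check high-value combinations within 19 kg:
- A+D: weight 5+8=13, value 27+21=48
- A+E: weight 5+8=13, value 27+12=39
- A+C: weight 5+9=14, value 27+11=38
- D+E: weight 8+8=16, value 21+12=33
- C+D: weight 9+8=17, value 11+21=32
Best: $48.

$48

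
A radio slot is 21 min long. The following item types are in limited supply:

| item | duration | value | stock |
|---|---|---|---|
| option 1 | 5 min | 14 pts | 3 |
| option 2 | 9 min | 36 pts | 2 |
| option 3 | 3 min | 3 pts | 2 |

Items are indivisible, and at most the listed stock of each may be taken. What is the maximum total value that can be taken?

Top feasible selections:
- 2×option 2 + 1×option 3: duration 21, value 75
- 2×option 2: duration 18, value 72
- 2×option 1 + 1×option 2: duration 19, value 64
- 1×option 1 + 1×option 2 + 2×option 3: duration 20, value 56
Best: 75 pts.

75 pts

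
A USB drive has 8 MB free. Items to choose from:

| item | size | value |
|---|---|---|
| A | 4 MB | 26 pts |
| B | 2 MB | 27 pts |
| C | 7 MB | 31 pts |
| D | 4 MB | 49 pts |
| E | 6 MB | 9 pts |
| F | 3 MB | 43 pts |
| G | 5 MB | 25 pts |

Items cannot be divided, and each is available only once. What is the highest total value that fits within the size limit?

92 pts

Check high-value combinations within 8 MB:
- D+F: size 4+3=7, value 49+43=92
- B+D: size 2+4=6, value 27+49=76
- A+D: size 4+4=8, value 26+49=75
Best: 92 pts.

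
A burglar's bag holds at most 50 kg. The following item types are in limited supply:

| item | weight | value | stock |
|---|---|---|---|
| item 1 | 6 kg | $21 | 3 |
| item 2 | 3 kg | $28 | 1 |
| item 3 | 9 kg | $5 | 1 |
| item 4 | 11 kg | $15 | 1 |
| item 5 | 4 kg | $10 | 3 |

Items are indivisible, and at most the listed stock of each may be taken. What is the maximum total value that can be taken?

Top feasible selections:
- 3×item 1 + 1×item 2 + 1×item 4 + 3×item 5: weight 44, value 136
- 3×item 1 + 1×item 2 + 1×item 3 + 1×item 4 + 2×item 5: weight 49, value 131
- 3×item 1 + 1×item 2 + 1×item 4 + 2×item 5: weight 40, value 126
- 3×item 1 + 1×item 2 + 1×item 3 + 3×item 5: weight 42, value 126
Best: $136.

$136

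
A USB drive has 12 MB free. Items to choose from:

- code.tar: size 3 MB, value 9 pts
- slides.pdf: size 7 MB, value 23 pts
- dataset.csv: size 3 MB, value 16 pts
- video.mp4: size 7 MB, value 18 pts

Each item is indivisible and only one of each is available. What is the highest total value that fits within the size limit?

Check high-value combinations within 12 MB:
- slides.pdf+dataset.csv: size 7+3=10, value 23+16=39
- dataset.csv+video.mp4: size 3+7=10, value 16+18=34
- code.tar+slides.pdf: size 3+7=10, value 9+23=32
- code.tar+video.mp4: size 3+7=10, value 9+18=27
- code.tar+dataset.csv: size 3+3=6, value 9+16=25
Best: 39 pts.

39 pts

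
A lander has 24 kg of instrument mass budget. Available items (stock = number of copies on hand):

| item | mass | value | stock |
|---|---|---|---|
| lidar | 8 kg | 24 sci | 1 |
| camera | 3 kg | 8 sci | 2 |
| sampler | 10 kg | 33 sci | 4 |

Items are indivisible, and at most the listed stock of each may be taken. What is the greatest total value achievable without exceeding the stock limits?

74 sci

Top feasible selections:
- 1×camera + 2×sampler: mass 23, value 74
- 1×lidar + 2×camera + 1×sampler: mass 24, value 73
- 2×sampler: mass 20, value 66
- 1×lidar + 1×camera + 1×sampler: mass 21, value 65
Best: 74 sci.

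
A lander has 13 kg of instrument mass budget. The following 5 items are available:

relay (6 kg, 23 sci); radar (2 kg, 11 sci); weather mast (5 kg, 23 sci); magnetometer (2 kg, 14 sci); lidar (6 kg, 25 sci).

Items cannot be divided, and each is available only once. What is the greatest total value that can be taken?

This is a 0/1 knapsack; check combinations near the capacity.
- weather mast+magnetometer+lidar: mass 5+2+6=13, value 23+14+25=62
- relay+weather mast+magnetometer: mass 6+5+2=13, value 23+23+14=60
- radar+weather mast+lidar: mass 2+5+6=13, value 11+23+25=59
- relay+radar+weather mast: mass 6+2+5=13, value 23+11+23=57
Best: 62 sci.

62 sci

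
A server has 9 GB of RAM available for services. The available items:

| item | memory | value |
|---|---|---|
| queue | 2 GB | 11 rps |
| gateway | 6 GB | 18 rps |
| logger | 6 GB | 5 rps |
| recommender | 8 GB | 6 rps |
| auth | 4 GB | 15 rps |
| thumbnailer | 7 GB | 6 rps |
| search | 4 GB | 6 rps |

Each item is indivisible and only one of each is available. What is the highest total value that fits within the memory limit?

29 rps

Check high-value combinations within 9 GB:
- queue+gateway: memory 2+6=8, value 11+18=29
- queue+auth: memory 2+4=6, value 11+15=26
- auth+search: memory 4+4=8, value 15+6=21
Best: 29 rps.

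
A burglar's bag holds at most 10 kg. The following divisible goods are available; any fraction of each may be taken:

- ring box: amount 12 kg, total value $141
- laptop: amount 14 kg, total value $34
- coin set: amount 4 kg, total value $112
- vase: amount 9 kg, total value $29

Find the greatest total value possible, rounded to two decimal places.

182.50

Take in order of value per unit:
- coin set (112/4 per unit): all 4 → value 112, running total 112.00
- ring box (141/12 per unit): 6 of 12 → value 6×141/12 = 70.5000, running total 182.50
Total 182.50.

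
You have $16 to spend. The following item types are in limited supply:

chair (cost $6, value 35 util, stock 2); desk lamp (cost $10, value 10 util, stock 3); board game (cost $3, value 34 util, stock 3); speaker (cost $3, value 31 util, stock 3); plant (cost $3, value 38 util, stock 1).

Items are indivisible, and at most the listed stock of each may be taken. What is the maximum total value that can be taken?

Best selections within cost 16 and stock limits:
- 3×board game + 1×speaker + 1×plant: cost 15, value 171
- 2×board game + 2×speaker + 1×plant: cost 15, value 168
- 1×board game + 3×speaker + 1×plant: cost 15, value 165
- 3×board game + 2×speaker: cost 15, value 164
Best: 171 util.

171 util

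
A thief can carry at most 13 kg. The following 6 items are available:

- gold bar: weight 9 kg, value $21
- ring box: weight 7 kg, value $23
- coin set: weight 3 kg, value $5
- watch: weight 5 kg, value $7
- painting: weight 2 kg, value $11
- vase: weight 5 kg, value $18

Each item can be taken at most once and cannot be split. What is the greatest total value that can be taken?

$41

This is a 0/1 knapsack; check combinations near the capacity.
- ring box+vase: weight 7+5=12, value 23+18=41
- ring box+coin set+painting: weight 7+3+2=12, value 23+5+11=39
- watch+painting+vase: weight 5+2+5=12, value 7+11+18=36
Best: $41.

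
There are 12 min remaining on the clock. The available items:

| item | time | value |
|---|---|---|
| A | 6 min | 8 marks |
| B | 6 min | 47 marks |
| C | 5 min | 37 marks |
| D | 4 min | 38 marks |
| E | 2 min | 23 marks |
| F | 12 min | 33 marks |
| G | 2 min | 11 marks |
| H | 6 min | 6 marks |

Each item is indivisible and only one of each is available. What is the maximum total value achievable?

108 marks

Check high-value combinations within 12 min:
- B+D+E: time 6+4+2=12, value 47+38+23=108
- C+D+E: time 5+4+2=11, value 37+38+23=98
- B+D+G: time 6+4+2=12, value 47+38+11=96
- C+D+G: time 5+4+2=11, value 37+38+11=86
- B+D: time 6+4=10, value 47+38=85
Best: 108 marks.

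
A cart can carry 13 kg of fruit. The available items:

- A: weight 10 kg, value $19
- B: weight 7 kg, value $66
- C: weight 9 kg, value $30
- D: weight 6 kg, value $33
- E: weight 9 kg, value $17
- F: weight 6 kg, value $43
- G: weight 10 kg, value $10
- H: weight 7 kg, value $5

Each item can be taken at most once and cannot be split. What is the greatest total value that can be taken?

This is a 0/1 knapsack; check combinations near the capacity.
- B+F: weight 7+6=13, value 66+43=109
- B+D: weight 7+6=13, value 66+33=99
- D+F: weight 6+6=12, value 33+43=76
Best: $109.

$109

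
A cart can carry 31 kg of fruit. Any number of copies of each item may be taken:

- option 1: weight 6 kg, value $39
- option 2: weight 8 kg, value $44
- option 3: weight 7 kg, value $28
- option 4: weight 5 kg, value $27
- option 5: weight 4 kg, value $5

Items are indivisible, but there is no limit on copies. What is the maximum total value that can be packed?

$195

Best value-per-unit is option 1 at 39/6, and filling with it alone uses weight 5×6=30. No mix of the others beats 5×39 = 195.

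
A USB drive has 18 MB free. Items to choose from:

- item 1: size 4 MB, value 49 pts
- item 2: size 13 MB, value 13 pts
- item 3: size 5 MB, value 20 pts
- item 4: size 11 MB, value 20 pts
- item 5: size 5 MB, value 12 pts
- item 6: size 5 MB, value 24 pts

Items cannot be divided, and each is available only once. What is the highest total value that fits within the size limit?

93 pts

Check high-value combinations within 18 MB:
- item 1+item 3+item 6: size 4+5+5=14, value 49+20+24=93
- item 1+item 5+item 6: size 4+5+5=14, value 49+12+24=85
- item 1+item 3+item 5: size 4+5+5=14, value 49+20+12=81
- item 1+item 6: size 4+5=9, value 49+24=73
Best: 93 pts.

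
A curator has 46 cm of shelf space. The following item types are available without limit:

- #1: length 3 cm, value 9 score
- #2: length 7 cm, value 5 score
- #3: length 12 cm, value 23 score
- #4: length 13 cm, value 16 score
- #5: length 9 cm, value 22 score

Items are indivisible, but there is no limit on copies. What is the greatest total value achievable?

135 score

Best value-per-unit is #1 at 9/3, and filling with it alone uses length 15×3=45. No mix of the others beats 15×9 = 135.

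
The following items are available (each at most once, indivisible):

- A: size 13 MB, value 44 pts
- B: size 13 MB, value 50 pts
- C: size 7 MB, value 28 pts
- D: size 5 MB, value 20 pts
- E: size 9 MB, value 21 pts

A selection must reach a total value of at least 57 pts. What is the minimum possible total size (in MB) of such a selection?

Subsets with value ≥ 57, sorted by total size:
- B+D: size 18, value 70
- A+D: size 18, value 64
Minimum size: 18 MB.

18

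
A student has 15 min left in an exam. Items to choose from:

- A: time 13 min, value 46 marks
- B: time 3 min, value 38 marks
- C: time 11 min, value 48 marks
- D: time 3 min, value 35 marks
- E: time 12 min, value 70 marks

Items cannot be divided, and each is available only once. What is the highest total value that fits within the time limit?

Check high-value combinations within 15 min:
- B+E: time 3+12=15, value 38+70=108
- D+E: time 3+12=15, value 35+70=105
- B+C: time 3+11=14, value 38+48=86
- C+D: time 11+3=14, value 48+35=83
Best: 108 marks.

108 marks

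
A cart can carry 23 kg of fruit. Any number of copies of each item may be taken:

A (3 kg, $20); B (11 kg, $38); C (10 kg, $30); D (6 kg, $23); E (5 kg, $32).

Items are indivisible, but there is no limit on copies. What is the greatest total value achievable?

Best value-per-unit is A at 20/3; filling with it alone gives 7×20 = 140.
Optimal mix: 6×A + 1×E → weight 23, value 152.

$152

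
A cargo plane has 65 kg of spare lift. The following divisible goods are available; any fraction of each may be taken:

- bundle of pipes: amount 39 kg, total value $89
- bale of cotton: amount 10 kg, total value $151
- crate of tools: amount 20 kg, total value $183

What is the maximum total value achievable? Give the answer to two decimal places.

Take in order of value per unit:
- bale of cotton (151/10 per unit): all 10 → value 151, running total 151.00
- crate of tools (183/20 per unit): all 20 → value 183, running total 334.00
- bundle of pipes (89/39 per unit): 35 of 39 → value 35×89/39 = 79.8718, running total 413.87
Total 413.87.

413.87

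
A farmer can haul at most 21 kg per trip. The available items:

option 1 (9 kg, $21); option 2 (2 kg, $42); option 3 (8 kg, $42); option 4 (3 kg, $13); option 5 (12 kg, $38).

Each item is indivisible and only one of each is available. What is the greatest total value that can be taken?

Check high-value combinations within 21 kg:
- option 1+option 2+option 3: weight 9+2+8=19, value 21+42+42=105
- option 2+option 3+option 4: weight 2+8+3=13, value 42+42+13=97
- option 2+option 4+option 5: weight 2+3+12=17, value 42+13+38=93
- option 2+option 3: weight 2+8=10, value 42+42=84
- option 2+option 5: weight 2+12=14, value 42+38=80
Best: $105.

$105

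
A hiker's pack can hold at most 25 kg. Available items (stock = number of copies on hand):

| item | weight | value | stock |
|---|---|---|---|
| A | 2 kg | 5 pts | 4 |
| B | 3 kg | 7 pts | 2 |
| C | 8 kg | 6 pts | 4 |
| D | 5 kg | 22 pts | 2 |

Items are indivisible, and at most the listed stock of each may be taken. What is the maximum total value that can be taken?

78 pts

Best selections within weight 25 and stock limits:
- 4×A + 2×B + 2×D: weight 24, value 78
- 3×A + 2×B + 2×D: weight 22, value 73
Best: 78 pts.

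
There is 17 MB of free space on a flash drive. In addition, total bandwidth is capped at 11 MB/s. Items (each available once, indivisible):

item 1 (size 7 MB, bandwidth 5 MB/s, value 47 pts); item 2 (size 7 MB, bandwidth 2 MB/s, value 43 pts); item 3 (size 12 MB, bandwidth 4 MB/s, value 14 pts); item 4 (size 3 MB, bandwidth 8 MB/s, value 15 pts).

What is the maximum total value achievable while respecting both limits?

90 pts

Feasible sets respecting both limits:
- item 1+item 2: size 14, bandwidth 7, value 90
- item 2+item 4: size 10, bandwidth 10, value 58
- item 1: size 7, bandwidth 5, value 47
Best: 90 pts.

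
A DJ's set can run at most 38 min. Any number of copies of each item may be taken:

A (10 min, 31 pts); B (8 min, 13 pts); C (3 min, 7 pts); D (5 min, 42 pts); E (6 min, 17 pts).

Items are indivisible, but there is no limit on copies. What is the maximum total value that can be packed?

301 pts

Best value-per-unit is D at 42/5; filling with it alone gives 7×42 = 294.
Optimal mix: 1×C + 7×D → duration 38, value 301.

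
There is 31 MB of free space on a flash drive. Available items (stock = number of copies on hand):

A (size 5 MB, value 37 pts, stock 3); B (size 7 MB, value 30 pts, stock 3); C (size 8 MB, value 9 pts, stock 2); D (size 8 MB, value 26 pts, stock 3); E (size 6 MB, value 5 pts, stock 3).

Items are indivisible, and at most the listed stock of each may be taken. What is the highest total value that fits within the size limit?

171 pts

Top feasible selections:
- 3×A + 2×B: size 29, value 171
- 3×A + 1×B + 1×D: size 30, value 167
- 2×A + 3×B: size 31, value 164
- 3×A + 2×D: size 31, value 163
Best: 171 pts.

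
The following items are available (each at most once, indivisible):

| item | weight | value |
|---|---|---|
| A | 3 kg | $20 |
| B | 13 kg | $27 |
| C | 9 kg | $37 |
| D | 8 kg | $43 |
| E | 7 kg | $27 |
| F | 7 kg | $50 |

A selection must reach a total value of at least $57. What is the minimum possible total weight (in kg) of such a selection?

10

Subsets with value ≥ 57, sorted by total weight:
- A+F: weight 10, value 70
- A+D: weight 11, value 63
- A+C: weight 12, value 57
- E+F: weight 14, value 77
Minimum weight: 10 kg.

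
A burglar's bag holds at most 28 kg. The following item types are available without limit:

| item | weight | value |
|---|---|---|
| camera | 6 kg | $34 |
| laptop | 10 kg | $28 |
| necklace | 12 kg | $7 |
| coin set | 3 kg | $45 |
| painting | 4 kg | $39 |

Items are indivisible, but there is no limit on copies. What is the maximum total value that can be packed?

Best value-per-unit is coin set at 45/3, and filling with it alone uses weight 9×3=27. No mix of the others beats 9×45 = 405.

$405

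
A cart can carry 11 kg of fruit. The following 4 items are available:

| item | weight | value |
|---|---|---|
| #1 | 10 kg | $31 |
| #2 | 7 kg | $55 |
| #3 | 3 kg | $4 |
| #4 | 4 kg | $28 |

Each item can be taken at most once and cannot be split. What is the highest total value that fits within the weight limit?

$83

This is a 0/1 knapsack; check combinations near the capacity.
- #2+#4: weight 7+4=11, value 55+28=83
- #2+#3: weight 7+3=10, value 55+4=59
- #2: weight 7, value 55
Best: $83.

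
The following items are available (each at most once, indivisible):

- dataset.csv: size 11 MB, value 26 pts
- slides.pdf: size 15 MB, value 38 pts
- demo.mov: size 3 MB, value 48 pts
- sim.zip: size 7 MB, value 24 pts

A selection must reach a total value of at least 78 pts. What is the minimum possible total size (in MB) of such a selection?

18

Subsets with value ≥ 78, sorted by total size:
- slides.pdf+demo.mov: size 18, value 86
- dataset.csv+demo.mov+sim.zip: size 21, value 98
- slides.pdf+demo.mov+sim.zip: size 25, value 110
Minimum size: 18 MB.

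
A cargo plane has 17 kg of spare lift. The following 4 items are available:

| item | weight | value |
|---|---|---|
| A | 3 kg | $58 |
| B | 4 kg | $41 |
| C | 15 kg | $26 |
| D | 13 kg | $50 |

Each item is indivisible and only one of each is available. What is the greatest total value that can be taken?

$108

Check high-value combinations within 17 kg:
- A+D: weight 3+13=16, value 58+50=108
- A+B: weight 3+4=7, value 58+41=99
- B+D: weight 4+13=17, value 41+50=91
- A: weight 3, value 58
Best: $108.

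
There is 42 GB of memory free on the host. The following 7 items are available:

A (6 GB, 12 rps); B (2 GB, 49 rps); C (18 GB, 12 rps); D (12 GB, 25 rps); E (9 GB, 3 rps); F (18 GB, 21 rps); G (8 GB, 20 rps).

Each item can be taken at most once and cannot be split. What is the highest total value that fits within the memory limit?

115 rps

Check high-value combinations within 42 GB:
- B+D+F+G: memory 2+12+18+8=40, value 49+25+21+20=115
- A+B+D+E+G: memory 6+2+12+9+8=37, value 12+49+25+3+20=109
- A+B+D+F: memory 6+2+12+18=38, value 12+49+25+21=107
Best: 115 rps.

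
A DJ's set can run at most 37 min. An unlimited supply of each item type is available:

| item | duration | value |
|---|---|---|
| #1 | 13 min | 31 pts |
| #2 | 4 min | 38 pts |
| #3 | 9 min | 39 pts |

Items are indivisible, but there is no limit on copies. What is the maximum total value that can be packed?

342 pts

Best value-per-unit is #2 at 38/4, and filling with it alone uses duration 9×4=36. No mix of the others beats 9×38 = 342.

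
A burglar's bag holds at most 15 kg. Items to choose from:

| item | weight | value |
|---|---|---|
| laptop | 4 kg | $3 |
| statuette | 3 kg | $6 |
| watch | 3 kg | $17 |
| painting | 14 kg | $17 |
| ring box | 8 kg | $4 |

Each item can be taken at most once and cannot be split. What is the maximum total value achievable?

$27

Check high-value combinations within 15 kg:
- statuette+watch+ring box: weight 3+3+8=14, value 6+17+4=27
- laptop+statuette+watch: weight 4+3+3=10, value 3+6+17=26
- laptop+watch+ring box: weight 4+3+8=15, value 3+17+4=24
Best: $27.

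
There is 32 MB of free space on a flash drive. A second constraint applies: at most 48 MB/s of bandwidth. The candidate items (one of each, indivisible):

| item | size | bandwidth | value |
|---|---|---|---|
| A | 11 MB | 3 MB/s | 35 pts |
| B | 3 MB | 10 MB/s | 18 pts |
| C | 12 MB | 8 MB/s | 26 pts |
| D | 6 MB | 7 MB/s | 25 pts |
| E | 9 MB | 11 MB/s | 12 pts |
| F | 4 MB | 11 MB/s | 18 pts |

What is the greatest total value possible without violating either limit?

104 pts

Feasible sets respecting both limits:
- A+B+C+D: size 32, bandwidth 28, value 104
- A+B+C+F: size 30, bandwidth 32, value 97
- A+B+D+F: size 24, bandwidth 31, value 96
Best: 104 pts.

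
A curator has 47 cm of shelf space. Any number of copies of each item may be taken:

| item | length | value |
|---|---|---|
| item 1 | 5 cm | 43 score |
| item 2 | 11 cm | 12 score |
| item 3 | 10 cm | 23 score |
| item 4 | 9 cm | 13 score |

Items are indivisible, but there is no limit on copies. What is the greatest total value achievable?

387 score

Best value-per-unit is item 1 at 43/5, and filling with it alone uses length 9×5=45. No mix of the others beats 9×43 = 387.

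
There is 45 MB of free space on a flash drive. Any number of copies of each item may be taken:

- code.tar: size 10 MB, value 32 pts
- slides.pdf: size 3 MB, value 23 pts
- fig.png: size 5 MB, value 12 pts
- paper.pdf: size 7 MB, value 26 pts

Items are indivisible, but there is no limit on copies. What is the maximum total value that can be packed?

Best value-per-unit is slides.pdf at 23/3, and filling with it alone uses size 15×3=45. No mix of the others beats 15×23 = 345.

345 pts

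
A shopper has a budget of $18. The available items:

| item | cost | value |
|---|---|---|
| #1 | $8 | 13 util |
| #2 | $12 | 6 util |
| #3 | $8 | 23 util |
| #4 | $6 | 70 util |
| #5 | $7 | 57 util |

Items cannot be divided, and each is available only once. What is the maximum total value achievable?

127 util

This is a 0/1 knapsack; check combinations near the capacity.
- #4+#5: cost 6+7=13, value 70+57=127
- #3+#4: cost 8+6=14, value 23+70=93
- #1+#4: cost 8+6=14, value 13+70=83
- #3+#5: cost 8+7=15, value 23+57=80
- #2+#4: cost 12+6=18, value 6+70=76
Best: 127 util.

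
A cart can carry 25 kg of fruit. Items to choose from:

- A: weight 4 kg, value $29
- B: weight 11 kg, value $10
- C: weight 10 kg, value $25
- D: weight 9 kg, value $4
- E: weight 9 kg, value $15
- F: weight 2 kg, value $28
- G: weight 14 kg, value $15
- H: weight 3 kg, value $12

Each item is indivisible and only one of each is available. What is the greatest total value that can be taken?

$97

Check high-value combinations within 25 kg:
- A+C+E+F: weight 4+10+9+2=25, value 29+25+15+28=97
- A+C+F+H: weight 4+10+2+3=19, value 29+25+28+12=94
- A+C+D+F: weight 4+10+9+2=25, value 29+25+4+28=86
- A+E+F+H: weight 4+9+2+3=18, value 29+15+28+12=84
- A+F+G+H: weight 4+2+14+3=23, value 29+28+15+12=84
Best: $97.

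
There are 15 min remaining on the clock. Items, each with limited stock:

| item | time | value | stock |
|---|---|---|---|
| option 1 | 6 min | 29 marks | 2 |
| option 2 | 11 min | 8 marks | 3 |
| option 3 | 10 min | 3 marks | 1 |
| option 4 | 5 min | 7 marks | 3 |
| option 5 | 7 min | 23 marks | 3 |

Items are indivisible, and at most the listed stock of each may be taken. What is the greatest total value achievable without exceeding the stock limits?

Best selections within time 15 and stock limits:
- 2×option 1: time 12, value 58
- 1×option 1 + 1×option 5: time 13, value 52
- 2×option 5: time 14, value 46
Best: 58 marks.

58 marks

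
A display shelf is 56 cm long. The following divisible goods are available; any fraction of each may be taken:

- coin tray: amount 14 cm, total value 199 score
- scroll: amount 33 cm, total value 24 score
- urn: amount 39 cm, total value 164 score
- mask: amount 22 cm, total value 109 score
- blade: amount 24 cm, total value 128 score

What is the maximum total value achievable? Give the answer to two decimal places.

Take in order of value per unit:
- coin tray (199/14 per unit): all 14 → value 199, running total 199.00
- blade (128/24 per unit): all 24 → value 128, running total 327.00
- mask (109/22 per unit): 18 of 22 → value 18×109/22 = 89.1818, running total 416.18
Total 416.18.

416.18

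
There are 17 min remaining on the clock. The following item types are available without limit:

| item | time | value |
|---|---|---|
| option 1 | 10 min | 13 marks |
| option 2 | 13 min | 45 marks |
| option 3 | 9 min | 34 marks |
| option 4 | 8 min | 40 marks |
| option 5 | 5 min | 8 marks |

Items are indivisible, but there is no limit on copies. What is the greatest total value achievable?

80 marks

Best value-per-unit is option 4 at 40/8, and filling with it alone uses time 2×8=16. No mix of the others beats 2×40 = 80.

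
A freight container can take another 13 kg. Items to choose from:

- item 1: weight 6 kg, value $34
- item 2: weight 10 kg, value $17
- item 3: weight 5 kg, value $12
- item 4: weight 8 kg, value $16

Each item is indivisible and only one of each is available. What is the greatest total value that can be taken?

This is a 0/1 knapsack; check combinations near the capacity.
- item 1+item 3: weight 6+5=11, value 34+12=46
- item 1: weight 6, value 34
- item 3+item 4: weight 5+8=13, value 12+16=28
Best: $46.

$46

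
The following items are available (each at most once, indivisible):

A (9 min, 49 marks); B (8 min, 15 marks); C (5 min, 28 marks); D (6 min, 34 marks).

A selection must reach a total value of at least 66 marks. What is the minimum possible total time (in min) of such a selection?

Subsets with value ≥ 66, sorted by total time:
- A+C: time 14, value 77
- A+D: time 15, value 83
- B+C+D: time 19, value 77
Minimum time: 14 min.

14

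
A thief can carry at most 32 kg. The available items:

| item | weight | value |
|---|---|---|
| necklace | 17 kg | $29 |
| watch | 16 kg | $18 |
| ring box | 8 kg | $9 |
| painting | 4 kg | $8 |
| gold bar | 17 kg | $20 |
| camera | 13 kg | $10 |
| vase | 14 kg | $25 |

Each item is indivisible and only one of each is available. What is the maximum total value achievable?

Check high-value combinations within 32 kg:
- necklace+vase: weight 17+14=31, value 29+25=54
- necklace+ring box+painting: weight 17+8+4=29, value 29+9+8=46
- gold bar+vase: weight 17+14=31, value 20+25=45
Best: $54.

$54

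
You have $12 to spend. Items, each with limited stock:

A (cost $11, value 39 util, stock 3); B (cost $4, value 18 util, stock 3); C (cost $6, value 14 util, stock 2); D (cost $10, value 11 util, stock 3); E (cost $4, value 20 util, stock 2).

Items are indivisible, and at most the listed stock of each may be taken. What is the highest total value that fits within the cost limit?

58 util

Best selections within cost 12 and stock limits:
- 1×B + 2×E: cost 12, value 58
- 2×B + 1×E: cost 12, value 56
- 3×B: cost 12, value 54
Best: 58 util.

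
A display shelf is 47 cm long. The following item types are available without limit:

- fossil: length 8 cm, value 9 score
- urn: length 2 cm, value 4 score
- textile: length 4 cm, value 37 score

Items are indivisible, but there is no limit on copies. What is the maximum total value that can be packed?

Best value-per-unit is textile at 37/4; filling with it alone gives 11×37 = 407.
Optimal mix: 1×urn + 11×textile → length 46, value 411.

411 score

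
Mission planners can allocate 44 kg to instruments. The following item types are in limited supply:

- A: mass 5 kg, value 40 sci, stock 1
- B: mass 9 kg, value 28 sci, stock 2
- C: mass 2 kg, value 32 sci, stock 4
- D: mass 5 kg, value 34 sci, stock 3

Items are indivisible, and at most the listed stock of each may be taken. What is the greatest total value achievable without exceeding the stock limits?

Top feasible selections:
- 1×A + 1×B + 4×C + 3×D: mass 37, value 298
- 1×A + 2×B + 3×C + 3×D: mass 44, value 294
- 1×A + 2×B + 4×C + 2×D: mass 41, value 292
Best: 298 sci.

298 sci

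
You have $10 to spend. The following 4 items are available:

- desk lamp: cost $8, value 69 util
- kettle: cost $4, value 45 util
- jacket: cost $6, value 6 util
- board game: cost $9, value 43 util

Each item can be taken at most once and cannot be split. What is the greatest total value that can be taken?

69 util

Check high-value combinations within $10:
- desk lamp: cost 8, value 69
- kettle+jacket: cost 4+6=10, value 45+6=51
- kettle: cost 4, value 45
- board game: cost 9, value 43
- jacket: cost 6, value 6
Best: 69 util.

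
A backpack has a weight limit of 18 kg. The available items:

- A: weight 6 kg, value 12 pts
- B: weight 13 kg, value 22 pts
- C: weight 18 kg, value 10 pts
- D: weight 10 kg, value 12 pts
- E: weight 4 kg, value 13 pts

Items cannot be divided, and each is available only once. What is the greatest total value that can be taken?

This is a 0/1 knapsack; check combinations near the capacity.
- B+E: weight 13+4=17, value 22+13=35
- A+E: weight 6+4=10, value 12+13=25
- D+E: weight 10+4=14, value 12+13=25
Best: 35 pts.

35 pts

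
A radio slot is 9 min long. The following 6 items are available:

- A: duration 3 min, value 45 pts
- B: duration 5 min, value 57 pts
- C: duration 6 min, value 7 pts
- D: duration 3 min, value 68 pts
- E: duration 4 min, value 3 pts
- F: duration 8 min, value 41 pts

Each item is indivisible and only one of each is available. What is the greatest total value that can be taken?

This is a 0/1 knapsack; check combinations near the capacity.
- B+D: duration 5+3=8, value 57+68=125
- A+D: duration 3+3=6, value 45+68=113
- A+B: duration 3+5=8, value 45+57=102
- C+D: duration 6+3=9, value 7+68=75
- D+E: duration 3+4=7, value 68+3=71
Best: 125 pts.

125 pts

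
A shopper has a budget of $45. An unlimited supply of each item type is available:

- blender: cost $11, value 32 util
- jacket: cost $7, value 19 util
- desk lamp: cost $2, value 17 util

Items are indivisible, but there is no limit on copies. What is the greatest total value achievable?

Best value-per-unit is desk lamp at 17/2, and filling with it alone uses cost 22×2=44. No mix of the others beats 22×17 = 374.

374 util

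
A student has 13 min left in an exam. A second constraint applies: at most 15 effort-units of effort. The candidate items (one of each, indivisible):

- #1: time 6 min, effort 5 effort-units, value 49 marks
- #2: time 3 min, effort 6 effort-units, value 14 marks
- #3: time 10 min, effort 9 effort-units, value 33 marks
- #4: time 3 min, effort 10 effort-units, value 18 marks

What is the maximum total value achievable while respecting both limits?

67 marks

Feasible sets respecting both limits:
- #1+#4: time 9, effort 15, value 67
- #1+#2: time 9, effort 11, value 63
- #1: time 6, effort 5, value 49
- #2+#3: time 13, effort 15, value 47
Best: 67 marks.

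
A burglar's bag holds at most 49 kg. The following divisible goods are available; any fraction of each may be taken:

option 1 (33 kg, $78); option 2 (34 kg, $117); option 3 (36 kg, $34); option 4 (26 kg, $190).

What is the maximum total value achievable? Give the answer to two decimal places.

Take in order of value per unit:
- option 4 (190/26 per unit): all 26 → value 190, running total 190.00
- option 2 (117/34 per unit): 23 of 34 → value 23×117/34 = 79.1471, running total 269.15
Total 269.15.

269.15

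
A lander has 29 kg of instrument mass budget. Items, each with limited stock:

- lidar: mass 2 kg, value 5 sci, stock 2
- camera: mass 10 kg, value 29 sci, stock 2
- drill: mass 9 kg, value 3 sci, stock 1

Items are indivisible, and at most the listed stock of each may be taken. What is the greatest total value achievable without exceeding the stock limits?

Best selections within mass 29 and stock limits:
- 2×lidar + 2×camera: mass 24, value 68
- 1×lidar + 2×camera: mass 22, value 63
- 2×camera + 1×drill: mass 29, value 61
- 2×camera: mass 20, value 58
Best: 68 sci.

68 sci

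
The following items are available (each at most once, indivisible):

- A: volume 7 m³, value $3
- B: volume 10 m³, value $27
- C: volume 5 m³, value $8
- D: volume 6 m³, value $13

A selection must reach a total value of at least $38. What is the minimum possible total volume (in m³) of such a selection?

16

Subsets with value ≥ 38, sorted by total volume:
- B+D: volume 16, value 40
- B+C+D: volume 21, value 48
- A+B+C: volume 22, value 38
- A+B+D: volume 23, value 43
Minimum volume: 16 m³.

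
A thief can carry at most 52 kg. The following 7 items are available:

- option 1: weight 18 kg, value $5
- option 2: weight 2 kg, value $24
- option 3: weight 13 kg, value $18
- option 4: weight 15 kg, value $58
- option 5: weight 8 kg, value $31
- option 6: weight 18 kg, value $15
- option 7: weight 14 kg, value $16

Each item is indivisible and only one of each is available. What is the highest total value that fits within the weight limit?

$147

Check high-value combinations within 52 kg:
- option 2+option 3+option 4+option 5+option 7: weight 2+13+15+8+14=52, value 24+18+58+31+16=147
- option 2+option 3+option 4+option 5: weight 2+13+15+8=38, value 24+18+58+31=131
- option 2+option 4+option 5+option 7: weight 2+15+8+14=39, value 24+58+31+16=129
Best: $147.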